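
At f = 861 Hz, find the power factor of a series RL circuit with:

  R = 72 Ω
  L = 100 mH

Step 1 — Angular frequency: ω = 2π·f = 2π·861 = 5410 rad/s.
Step 2 — Component impedances:
  R: Z = R = 72 Ω
  L: Z = jωL = j·5410·0.1 = 0 + j541 Ω
Step 3 — Series combination: Z_total = R + L = 72 + j541 Ω = 545.8∠82.4° Ω.
Step 4 — Power factor: PF = cos(φ) = Re(Z)/|Z| = 72/545.8 = 0.1319.
Step 5 — Type: Im(Z) = 541 ⇒ lagging (phase φ = 82.4°).

PF = 0.1319 (lagging, φ = 82.4°)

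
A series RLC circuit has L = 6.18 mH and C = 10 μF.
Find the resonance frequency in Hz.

Step 1 — Resonance condition Im(Z)=0 gives ω₀ = 1/√(LC).
Step 2 — ω₀ = 1/√(0.00618·1e-05) = 4023 rad/s.
Step 3 — f₀ = ω₀/(2π) = 640.2 Hz.

f₀ = 640.2 Hz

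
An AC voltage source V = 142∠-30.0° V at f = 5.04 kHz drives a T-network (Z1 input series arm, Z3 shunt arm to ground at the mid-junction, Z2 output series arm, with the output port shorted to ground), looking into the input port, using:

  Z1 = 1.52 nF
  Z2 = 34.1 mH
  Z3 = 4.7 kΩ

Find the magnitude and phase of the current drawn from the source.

Step 1 — Angular frequency: ω = 2π·f = 2π·5040 = 3.167e+04 rad/s.
Step 2 — Component impedances:
  Z1: Z = 1/(jωC) = -j/(ω·C) = 0 - j2.078e+04 Ω
  Z2: Z = jωL = j·3.167e+04·0.0341 = 0 + j1080 Ω
  Z3: Z = R = 4700 Ω
Step 3 — With the output port shorted to ground, the output series arm Z2 runs from the junction to ground; the shunt arm Z3 also runs from the junction to ground. They appear in parallel: Z3 || Z2 = 235.7 + j1026 Ω.
Step 4 — Series with input arm Z1: Z_in = Z1 + (Z3 || Z2) = 235.7 - j1.975e+04 Ω = 1.975e+04∠-89.3° Ω.
Step 5 — Source phasor: V = 142∠-30.0° V = 123 - j71 V.
Step 6 — Ohm's law: I = V / Z_total = (123 - j71) / (235.7 - j1.975e+04) = 0.003669 + j0.006183 A.
Step 7 — Convert to polar: |I| = 0.00719 A, ∠I = 59.3°.

I = 0.00719∠59.3° A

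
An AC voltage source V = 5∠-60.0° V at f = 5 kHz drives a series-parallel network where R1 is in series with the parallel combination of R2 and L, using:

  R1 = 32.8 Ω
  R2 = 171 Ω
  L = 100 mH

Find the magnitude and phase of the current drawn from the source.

Step 1 — Angular frequency: ω = 2π·f = 2π·5000 = 3.142e+04 rad/s.
Step 2 — Component impedances:
  R1: Z = R = 32.8 Ω
  R2: Z = R = 171 Ω
  L: Z = jωL = j·3.142e+04·0.1 = 0 + j3142 Ω
Step 3 — Parallel branch: R2 || L = 1/(1/R2 + 1/L) = 170.5 + j9.28 Ω.
Step 4 — Series with R1: Z_total = R1 + (R2 || L) = 203.3 + j9.28 Ω = 203.5∠2.6° Ω.
Step 5 — Source phasor: V = 5∠-60.0° V = 2.5 - j4.33 V.
Step 6 — Ohm's law: I = V / Z_total = (2.5 - j4.33) / (203.3 + j9.28) = 0.0113 - j0.02182 A.
Step 7 — Convert to polar: |I| = 0.02457 A, ∠I = -62.6°.

I = 0.02457∠-62.6° A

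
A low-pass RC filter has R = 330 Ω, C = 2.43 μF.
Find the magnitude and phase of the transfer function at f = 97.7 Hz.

Step 1 — Angular frequency: ω = 2π·97.7 = 613.9 rad/s.
Step 2 — Transfer function: H(jω) = 1/(1 + jωRC).
Step 3 — Denominator: 1 + jωRC = 1 + j·613.9·330·2.43e-06 = 1 + j0.4923.
Step 4 — H = 0.8049 - j0.3962.
Step 5 — Magnitude: |H| = 0.8972 (-0.9 dB); phase: φ = -26.2°.

|H| = 0.8972 (-0.9 dB), φ = -26.2°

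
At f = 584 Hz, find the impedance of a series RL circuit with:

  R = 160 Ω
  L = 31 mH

Step 1 — Angular frequency: ω = 2π·f = 2π·584 = 3669 rad/s.
Step 2 — Component impedances:
  R: Z = R = 160 Ω
  L: Z = jωL = j·3669·0.031 = 0 + j113.8 Ω
Step 3 — Series combination: Z_total = R + L = 160 + j113.8 Ω = 196.3∠35.4° Ω.

Z = 160 + j113.8 Ω = 196.3∠35.4° Ω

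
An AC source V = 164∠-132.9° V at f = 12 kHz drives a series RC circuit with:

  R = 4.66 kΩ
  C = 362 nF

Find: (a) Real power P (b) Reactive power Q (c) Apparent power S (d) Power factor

Step 1 — Angular frequency: ω = 2π·f = 2π·1.2e+04 = 7.54e+04 rad/s.
Step 2 — Component impedances:
  R: Z = R = 4660 Ω
  C: Z = 1/(jωC) = -j/(ω·C) = 0 - j36.64 Ω
Step 3 — Series combination: Z_total = R + C = 4660 - j36.64 Ω = 4660∠-0.5° Ω.
Step 4 — Source phasor: V = 164∠-132.9° V = -111.6 - j120.1 V.
Step 5 — Current: I = V / Z = -0.02375 - j0.02597 A = 0.03519∠-132.4° A.
Step 6 — Complex power: S = V·I* = 5.771 - j0.04538 VA.
Step 7 — Real power: P = Re(S) = 5.771 W.
Step 8 — Reactive power: Q = Im(S) = -0.04538 VAR.
Step 9 — Apparent power: |S| = 5.771 VA.
Step 10 — Power factor: PF = P/|S| = 1 (leading).

(a) P = 5.771 W  (b) Q = -0.04538 VAR  (c) S = 5.771 VA  (d) PF = 1 (leading)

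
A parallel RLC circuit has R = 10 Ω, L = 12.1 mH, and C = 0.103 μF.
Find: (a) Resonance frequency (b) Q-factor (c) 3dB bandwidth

Step 1 — Resonance: ω₀ = 1/√(LC) = 1/√(0.0121·1.03e-07) = 2.833e+04 rad/s.
Step 2 — f₀ = ω₀/(2π) = 4508 Hz.
Step 3 — Parallel Q: Q = R/(ω₀L) = 10/(2.833e+04·0.0121) = 0.02918.
Step 4 — Bandwidth: Δω = ω₀/Q = 9.709e+05 rad/s; BW = Δω/(2π) = 1.545e+05 Hz.

(a) f₀ = 4508 Hz  (b) Q = 0.02918  (c) BW = 1.545e+05 Hz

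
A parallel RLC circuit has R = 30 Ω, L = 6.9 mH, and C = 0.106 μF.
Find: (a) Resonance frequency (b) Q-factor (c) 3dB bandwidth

Step 1 — Resonance: ω₀ = 1/√(LC) = 1/√(0.0069·1.06e-07) = 3.698e+04 rad/s.
Step 2 — f₀ = ω₀/(2π) = 5885 Hz.
Step 3 — Parallel Q: Q = R/(ω₀L) = 30/(3.698e+04·0.0069) = 0.1176.
Step 4 — Bandwidth: Δω = ω₀/Q = 3.145e+05 rad/s; BW = Δω/(2π) = 5.005e+04 Hz.

(a) f₀ = 5885 Hz  (b) Q = 0.1176  (c) BW = 5.005e+04 Hz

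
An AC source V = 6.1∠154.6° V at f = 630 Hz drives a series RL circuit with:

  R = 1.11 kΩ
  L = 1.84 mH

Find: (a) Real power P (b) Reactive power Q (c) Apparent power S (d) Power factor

Step 1 — Angular frequency: ω = 2π·f = 2π·630 = 3958 rad/s.
Step 2 — Component impedances:
  R: Z = R = 1110 Ω
  L: Z = jωL = j·3958·0.00184 = 0 + j7.283 Ω
Step 3 — Series combination: Z_total = R + L = 1110 + j7.283 Ω = 1110∠0.4° Ω.
Step 4 — Source phasor: V = 6.1∠154.6° V = -5.51 + j2.617 V.
Step 5 — Current: I = V / Z = -0.004949 + j0.00239 A = 0.005495∠154.2° A.
Step 6 — Complex power: S = V·I* = 0.03352 + j0.00022 VA.
Step 7 — Real power: P = Re(S) = 0.03352 W.
Step 8 — Reactive power: Q = Im(S) = 0.00022 VAR.
Step 9 — Apparent power: |S| = 0.03352 VA.
Step 10 — Power factor: PF = P/|S| = 1 (lagging).

(a) P = 0.03352 W  (b) Q = 0.00022 VAR  (c) S = 0.03352 VA  (d) PF = 1 (lagging)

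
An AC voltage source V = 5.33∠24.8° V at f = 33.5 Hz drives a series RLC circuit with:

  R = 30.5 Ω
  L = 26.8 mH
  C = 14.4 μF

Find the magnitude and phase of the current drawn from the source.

Step 1 — Angular frequency: ω = 2π·f = 2π·33.5 = 210.5 rad/s.
Step 2 — Component impedances:
  R: Z = R = 30.5 Ω
  L: Z = jωL = j·210.5·0.0268 = 0 + j5.641 Ω
  C: Z = 1/(jωC) = -j/(ω·C) = 0 - j329.9 Ω
Step 3 — Series combination: Z_total = R + L + C = 30.5 - j324.3 Ω = 325.7∠-84.6° Ω.
Step 4 — Source phasor: V = 5.33∠24.8° V = 4.838 + j2.236 V.
Step 5 — Ohm's law: I = V / Z_total = (4.838 + j2.236) / (30.5 - j324.3) = -0.005443 + j0.01543 A.
Step 6 — Convert to polar: |I| = 0.01636 A, ∠I = 109.4°.

I = 0.01636∠109.4° A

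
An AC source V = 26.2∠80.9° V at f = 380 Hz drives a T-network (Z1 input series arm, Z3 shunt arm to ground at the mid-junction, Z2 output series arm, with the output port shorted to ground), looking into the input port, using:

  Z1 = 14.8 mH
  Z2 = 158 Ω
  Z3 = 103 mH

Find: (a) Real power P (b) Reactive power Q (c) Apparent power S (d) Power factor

Step 1 — Angular frequency: ω = 2π·f = 2π·380 = 2388 rad/s.
Step 2 — Component impedances:
  Z1: Z = jωL = j·2388·0.0148 = 0 + j35.34 Ω
  Z2: Z = R = 158 Ω
  Z3: Z = jωL = j·2388·0.103 = 0 + j245.9 Ω
Step 3 — With the output port shorted to ground, the output series arm Z2 runs from the junction to ground; the shunt arm Z3 also runs from the junction to ground. They appear in parallel: Z3 || Z2 = 111.8 + j71.85 Ω.
Step 4 — Series with input arm Z1: Z_in = Z1 + (Z3 || Z2) = 111.8 + j107.2 Ω = 154.9∠43.8° Ω.
Step 5 — Source phasor: V = 26.2∠80.9° V = 4.144 + j25.87 V.
Step 6 — Current: I = V / Z = 0.1349 + j0.1021 A = 0.1691∠37.1° A.
Step 7 — Complex power: S = V·I* = 3.199 + j3.066 VA.
Step 8 — Real power: P = Re(S) = 3.199 W.
Step 9 — Reactive power: Q = Im(S) = 3.066 VAR.
Step 10 — Apparent power: |S| = 4.431 VA.
Step 11 — Power factor: PF = P/|S| = 0.7219 (lagging).

(a) P = 3.199 W  (b) Q = 3.066 VAR  (c) S = 4.431 VA  (d) PF = 0.7219 (lagging)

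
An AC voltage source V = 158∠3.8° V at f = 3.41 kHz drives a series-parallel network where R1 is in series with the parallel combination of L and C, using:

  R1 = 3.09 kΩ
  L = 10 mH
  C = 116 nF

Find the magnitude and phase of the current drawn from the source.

Step 1 — Angular frequency: ω = 2π·f = 2π·3410 = 2.143e+04 rad/s.
Step 2 — Component impedances:
  R1: Z = R = 3090 Ω
  L: Z = jωL = j·2.143e+04·0.01 = 0 + j214.3 Ω
  C: Z = 1/(jωC) = -j/(ω·C) = 0 - j402.4 Ω
Step 3 — Parallel branch: L || C = 1/(1/L + 1/C) = 0 + j458.3 Ω.
Step 4 — Series with R1: Z_total = R1 + (L || C) = 3090 + j458.3 Ω = 3124∠8.4° Ω.
Step 5 — Source phasor: V = 158∠3.8° V = 157.7 + j10.47 V.
Step 6 — Ohm's law: I = V / Z_total = (157.7 + j10.47) / (3090 + j458.3) = 0.05041 - j0.004089 A.
Step 7 — Convert to polar: |I| = 0.05058 A, ∠I = -4.6°.

I = 0.05058∠-4.6° A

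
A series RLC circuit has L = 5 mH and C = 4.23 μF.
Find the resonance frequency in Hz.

Step 1 — Resonance condition Im(Z)=0 gives ω₀ = 1/√(LC).
Step 2 — ω₀ = 1/√(0.005·4.23e-06) = 6876 rad/s.
Step 3 — f₀ = ω₀/(2π) = 1094 Hz.

f₀ = 1094 Hz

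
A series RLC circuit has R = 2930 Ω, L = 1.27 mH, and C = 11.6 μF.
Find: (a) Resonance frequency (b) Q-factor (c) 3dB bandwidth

Step 1 — Resonance condition Im(Z)=0 gives ω₀ = 1/√(LC).
Step 2 — ω₀ = 1/√(0.00127·1.16e-05) = 8239 rad/s.
Step 3 — f₀ = ω₀/(2π) = 1311 Hz.
Step 4 — Series Q: Q = ω₀L/R = 8239·0.00127/2930 = 0.003571.
Step 5 — 3dB bandwidth: Δω = ω₀/Q = 2.307e+06 rad/s; BW = Δω/(2π) = 3.672e+05 Hz.

(a) f₀ = 1311 Hz  (b) Q = 0.003571  (c) BW = 3.672e+05 Hz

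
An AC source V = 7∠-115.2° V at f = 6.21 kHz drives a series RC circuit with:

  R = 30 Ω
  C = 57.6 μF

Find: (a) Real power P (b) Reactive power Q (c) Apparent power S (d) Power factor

Step 1 — Angular frequency: ω = 2π·f = 2π·6210 = 3.902e+04 rad/s.
Step 2 — Component impedances:
  R: Z = R = 30 Ω
  C: Z = 1/(jωC) = -j/(ω·C) = 0 - j0.4449 Ω
Step 3 — Series combination: Z_total = R + C = 30 - j0.4449 Ω = 30∠-0.8° Ω.
Step 4 — Source phasor: V = 7∠-115.2° V = -2.98 - j6.334 V.
Step 5 — Current: I = V / Z = -0.0962 - j0.2126 A = 0.2333∠-114.4° A.
Step 6 — Complex power: S = V·I* = 1.633 - j0.02422 VA.
Step 7 — Real power: P = Re(S) = 1.633 W.
Step 8 — Reactive power: Q = Im(S) = -0.02422 VAR.
Step 9 — Apparent power: |S| = 1.633 VA.
Step 10 — Power factor: PF = P/|S| = 0.9999 (leading).

(a) P = 1.633 W  (b) Q = -0.02422 VAR  (c) S = 1.633 VA  (d) PF = 0.9999 (leading)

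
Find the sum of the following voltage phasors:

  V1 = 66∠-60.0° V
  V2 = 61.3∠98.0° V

Step 1 — Convert each phasor to rectangular form:
  V1 = 66·(cos(-60.0°) + j·sin(-60.0°)) = 33 - j57.16 V
  V2 = 61.3·(cos(98.0°) + j·sin(98.0°)) = -8.531 + j60.7 V
Step 2 — Sum components: V_total = 24.47 + j3.546 V.
Step 3 — Convert to polar: |V_total| = 24.72 V, ∠V_total = 8.2°.

V_total = 24.72∠8.2° V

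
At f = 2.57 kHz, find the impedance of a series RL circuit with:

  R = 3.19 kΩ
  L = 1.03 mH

Step 1 — Angular frequency: ω = 2π·f = 2π·2570 = 1.615e+04 rad/s.
Step 2 — Component impedances:
  R: Z = R = 3190 Ω
  L: Z = jωL = j·1.615e+04·0.00103 = 0 + j16.63 Ω
Step 3 — Series combination: Z_total = R + L = 3190 + j16.63 Ω = 3190∠0.3° Ω.

Z = 3190 + j16.63 Ω = 3190∠0.3° Ω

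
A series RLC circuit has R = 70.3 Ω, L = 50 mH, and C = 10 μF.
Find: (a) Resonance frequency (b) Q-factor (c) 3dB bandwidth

Step 1 — Resonance: ω₀ = 1/√(LC) = 1/√(0.05·1e-05) = 1414 rad/s.
Step 2 — f₀ = ω₀/(2π) = 225.1 Hz.
Step 3 — Series Q: Q = ω₀L/R = 1414·0.05/70.3 = 1.006.
Step 4 — Bandwidth: Δω = ω₀/Q = 1406 rad/s; BW = Δω/(2π) = 223.8 Hz.

(a) f₀ = 225.1 Hz  (b) Q = 1.006  (c) BW = 223.8 Hz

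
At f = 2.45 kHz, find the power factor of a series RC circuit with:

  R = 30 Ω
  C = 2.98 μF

Step 1 — Angular frequency: ω = 2π·f = 2π·2450 = 1.539e+04 rad/s.
Step 2 — Component impedances:
  R: Z = R = 30 Ω
  C: Z = 1/(jωC) = -j/(ω·C) = 0 - j21.8 Ω
Step 3 — Series combination: Z_total = R + C = 30 - j21.8 Ω = 37.08∠-36.0° Ω.
Step 4 — Power factor: PF = cos(φ) = Re(Z)/|Z| = 30/37.084 = 0.809.
Step 5 — Type: Im(Z) = -21.8 ⇒ leading (phase φ = -36.0°).

PF = 0.809 (leading, φ = -36.0°)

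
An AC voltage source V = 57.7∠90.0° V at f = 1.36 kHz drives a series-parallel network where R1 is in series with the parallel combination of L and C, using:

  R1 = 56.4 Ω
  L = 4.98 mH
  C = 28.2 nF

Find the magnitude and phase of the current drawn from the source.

Step 1 — Angular frequency: ω = 2π·f = 2π·1360 = 8545 rad/s.
Step 2 — Component impedances:
  R1: Z = R = 56.4 Ω
  L: Z = jωL = j·8545·0.00498 = 0 + j42.55 Ω
  C: Z = 1/(jωC) = -j/(ω·C) = 0 - j4150 Ω
Step 3 — Parallel branch: L || C = 1/(1/L + 1/C) = 0 + j43 Ω.
Step 4 — Series with R1: Z_total = R1 + (L || C) = 56.4 + j43 Ω = 70.92∠37.3° Ω.
Step 5 — Source phasor: V = 57.7∠90.0° V = 0 + j57.7 V.
Step 6 — Ohm's law: I = V / Z_total = (0 + j57.7) / (56.4 + j43) = 0.4933 + j0.647 A.
Step 7 — Convert to polar: |I| = 0.8136 A, ∠I = 52.7°.

I = 0.8136∠52.7° A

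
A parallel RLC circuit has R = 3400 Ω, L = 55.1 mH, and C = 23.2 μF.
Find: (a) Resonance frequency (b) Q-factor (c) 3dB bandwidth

Step 1 — Resonance: ω₀ = 1/√(LC) = 1/√(0.0551·2.32e-05) = 884.5 rad/s.
Step 2 — f₀ = ω₀/(2π) = 140.8 Hz.
Step 3 — Parallel Q: Q = R/(ω₀L) = 3400/(884.5·0.0551) = 69.77.
Step 4 — Bandwidth: Δω = ω₀/Q = 12.68 rad/s; BW = Δω/(2π) = 2.018 Hz.

(a) f₀ = 140.8 Hz  (b) Q = 69.77  (c) BW = 2.018 Hz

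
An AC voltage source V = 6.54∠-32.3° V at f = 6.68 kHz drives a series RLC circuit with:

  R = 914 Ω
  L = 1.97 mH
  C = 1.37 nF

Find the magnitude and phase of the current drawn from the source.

Step 1 — Angular frequency: ω = 2π·f = 2π·6680 = 4.197e+04 rad/s.
Step 2 — Component impedances:
  R: Z = R = 914 Ω
  L: Z = jωL = j·4.197e+04·0.00197 = 0 + j82.68 Ω
  C: Z = 1/(jωC) = -j/(ω·C) = 0 - j1.739e+04 Ω
Step 3 — Series combination: Z_total = R + L + C = 914 - j1.731e+04 Ω = 1.733e+04∠-87.0° Ω.
Step 4 — Source phasor: V = 6.54∠-32.3° V = 5.528 - j3.495 V.
Step 5 — Ohm's law: I = V / Z_total = (5.528 - j3.495) / (914 - j1.731e+04) = 0.0002182 + j0.0003079 A.
Step 6 — Convert to polar: |I| = 0.0003773 A, ∠I = 54.7°.

I = 0.0003773∠54.7° A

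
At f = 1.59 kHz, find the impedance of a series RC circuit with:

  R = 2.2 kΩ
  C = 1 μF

Step 1 — Angular frequency: ω = 2π·f = 2π·1590 = 9990 rad/s.
Step 2 — Component impedances:
  R: Z = R = 2200 Ω
  C: Z = 1/(jωC) = -j/(ω·C) = 0 - j100.1 Ω
Step 3 — Series combination: Z_total = R + C = 2200 - j100.1 Ω = 2202∠-2.6° Ω.

Z = 2200 - j100.1 Ω = 2202∠-2.6° Ω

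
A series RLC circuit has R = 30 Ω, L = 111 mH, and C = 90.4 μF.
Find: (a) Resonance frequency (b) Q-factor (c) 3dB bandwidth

Step 1 — Resonance condition Im(Z)=0 gives ω₀ = 1/√(LC).
Step 2 — ω₀ = 1/√(0.111·9.04e-05) = 315.7 rad/s.
Step 3 — f₀ = ω₀/(2π) = 50.24 Hz.
Step 4 — Series Q: Q = ω₀L/R = 315.7·0.111/30 = 1.168.
Step 5 — 3dB bandwidth: Δω = ω₀/Q = 270.3 rad/s; BW = Δω/(2π) = 43.01 Hz.

(a) f₀ = 50.24 Hz  (b) Q = 1.168  (c) BW = 43.01 Hz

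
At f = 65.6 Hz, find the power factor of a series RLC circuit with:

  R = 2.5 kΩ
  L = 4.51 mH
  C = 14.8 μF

Step 1 — Angular frequency: ω = 2π·f = 2π·65.6 = 412.2 rad/s.
Step 2 — Component impedances:
  R: Z = R = 2500 Ω
  L: Z = jωL = j·412.2·0.00451 = 0 + j1.859 Ω
  C: Z = 1/(jωC) = -j/(ω·C) = 0 - j163.9 Ω
Step 3 — Series combination: Z_total = R + L + C = 2500 - j162.1 Ω = 2505∠-3.7° Ω.
Step 4 — Power factor: PF = cos(φ) = Re(Z)/|Z| = 2500/2505.2 = 0.9979.
Step 5 — Type: Im(Z) = -162.1 ⇒ leading (phase φ = -3.7°).

PF = 0.9979 (leading, φ = -3.7°)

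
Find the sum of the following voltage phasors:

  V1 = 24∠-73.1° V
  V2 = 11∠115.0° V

Step 1 — Convert each phasor to rectangular form:
  V1 = 24·(cos(-73.1°) + j·sin(-73.1°)) = 6.977 - j22.96 V
  V2 = 11·(cos(115.0°) + j·sin(115.0°)) = -4.649 + j9.969 V
Step 2 — Sum components: V_total = 2.328 - j12.99 V.
Step 3 — Convert to polar: |V_total| = 13.2 V, ∠V_total = -79.8°.

V_total = 13.2∠-79.8° V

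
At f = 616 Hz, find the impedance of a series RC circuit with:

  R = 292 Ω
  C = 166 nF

Step 1 — Angular frequency: ω = 2π·f = 2π·616 = 3870 rad/s.
Step 2 — Component impedances:
  R: Z = R = 292 Ω
  C: Z = 1/(jωC) = -j/(ω·C) = 0 - j1556 Ω
Step 3 — Series combination: Z_total = R + C = 292 - j1556 Ω = 1584∠-79.4° Ω.

Z = 292 - j1556 Ω = 1584∠-79.4° Ω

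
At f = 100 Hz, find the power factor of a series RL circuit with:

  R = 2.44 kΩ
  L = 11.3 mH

Step 1 — Angular frequency: ω = 2π·f = 2π·100 = 628.3 rad/s.
Step 2 — Component impedances:
  R: Z = R = 2440 Ω
  L: Z = jωL = j·628.3·0.0113 = 0 + j7.1 Ω
Step 3 — Series combination: Z_total = R + L = 2440 + j7.1 Ω = 2440∠0.2° Ω.
Step 4 — Power factor: PF = cos(φ) = Re(Z)/|Z| = 2440/2440 = 1.
Step 5 — Type: Im(Z) = 7.1 ⇒ lagging (phase φ = 0.2°).

PF = 1 (lagging, φ = 0.2°)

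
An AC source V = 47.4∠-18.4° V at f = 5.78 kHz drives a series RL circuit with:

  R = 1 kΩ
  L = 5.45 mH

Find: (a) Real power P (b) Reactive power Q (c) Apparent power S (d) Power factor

Step 1 — Angular frequency: ω = 2π·f = 2π·5780 = 3.632e+04 rad/s.
Step 2 — Component impedances:
  R: Z = R = 1000 Ω
  L: Z = jωL = j·3.632e+04·0.00545 = 0 + j197.9 Ω
Step 3 — Series combination: Z_total = R + L = 1000 + j197.9 Ω = 1019∠11.2° Ω.
Step 4 — Source phasor: V = 47.4∠-18.4° V = 44.98 - j14.96 V.
Step 5 — Current: I = V / Z = 0.04043 - j0.02296 A = 0.0465∠-29.6° A.
Step 6 — Complex power: S = V·I* = 2.162 + j0.4279 VA.
Step 7 — Real power: P = Re(S) = 2.162 W.
Step 8 — Reactive power: Q = Im(S) = 0.4279 VAR.
Step 9 — Apparent power: |S| = 2.204 VA.
Step 10 — Power factor: PF = P/|S| = 0.981 (lagging).

(a) P = 2.162 W  (b) Q = 0.4279 VAR  (c) S = 2.204 VA  (d) PF = 0.981 (lagging)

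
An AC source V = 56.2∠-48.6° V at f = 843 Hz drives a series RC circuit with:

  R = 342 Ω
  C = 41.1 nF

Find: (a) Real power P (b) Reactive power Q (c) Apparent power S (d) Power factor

Step 1 — Angular frequency: ω = 2π·f = 2π·843 = 5297 rad/s.
Step 2 — Component impedances:
  R: Z = R = 342 Ω
  C: Z = 1/(jωC) = -j/(ω·C) = 0 - j4594 Ω
Step 3 — Series combination: Z_total = R + C = 342 - j4594 Ω = 4606∠-85.7° Ω.
Step 4 — Source phasor: V = 56.2∠-48.6° V = 37.17 - j42.16 V.
Step 5 — Current: I = V / Z = 0.009726 + j0.007367 A = 0.0122∠37.1° A.
Step 6 — Complex power: S = V·I* = 0.05091 - j0.6838 VA.
Step 7 — Real power: P = Re(S) = 0.05091 W.
Step 8 — Reactive power: Q = Im(S) = -0.6838 VAR.
Step 9 — Apparent power: |S| = 0.6857 VA.
Step 10 — Power factor: PF = P/|S| = 0.07425 (leading).

(a) P = 0.05091 W  (b) Q = -0.6838 VAR  (c) S = 0.6857 VA  (d) PF = 0.07425 (leading)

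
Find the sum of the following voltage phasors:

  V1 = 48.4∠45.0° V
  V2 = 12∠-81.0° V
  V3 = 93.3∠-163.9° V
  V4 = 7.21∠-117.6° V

Step 1 — Convert each phasor to rectangular form:
  V1 = 48.4·(cos(45.0°) + j·sin(45.0°)) = 34.22 + j34.22 V
  V2 = 12·(cos(-81.0°) + j·sin(-81.0°)) = 1.877 - j11.85 V
  V3 = 93.3·(cos(-163.9°) + j·sin(-163.9°)) = -89.64 - j25.87 V
  V4 = 7.21·(cos(-117.6°) + j·sin(-117.6°)) = -3.34 - j6.39 V
Step 2 — Sum components: V_total = -56.88 - j9.891 V.
Step 3 — Convert to polar: |V_total| = 57.73 V, ∠V_total = -170.1°.

V_total = 57.73∠-170.1° V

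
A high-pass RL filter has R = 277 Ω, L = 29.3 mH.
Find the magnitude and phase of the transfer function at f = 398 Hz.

Step 1 — Angular frequency: ω = 2π·398 = 2501 rad/s.
Step 2 — Transfer function: H(jω) = jωL/(R + jωL).
Step 3 — Numerator jωL = j·73.27; denominator R + jωL = 277 + j73.27.
Step 4 — H = 0.06539 + j0.2472.
Step 5 — Magnitude: |H| = 0.2557 (-11.8 dB); phase: φ = 75.2°.

|H| = 0.2557 (-11.8 dB), φ = 75.2°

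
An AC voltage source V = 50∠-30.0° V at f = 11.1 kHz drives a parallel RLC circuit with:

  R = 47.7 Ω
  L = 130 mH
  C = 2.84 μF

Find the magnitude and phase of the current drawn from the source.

Step 1 — Angular frequency: ω = 2π·f = 2π·1.11e+04 = 6.974e+04 rad/s.
Step 2 — Component impedances:
  R: Z = R = 47.7 Ω
  L: Z = jωL = j·6.974e+04·0.13 = 0 + j9067 Ω
  C: Z = 1/(jωC) = -j/(ω·C) = 0 - j5.049 Ω
Step 3 — Parallel combination: 1/Z_total = 1/R + 1/L + 1/C; Z_total = 0.529 - j4.995 Ω = 5.023∠-84.0° Ω.
Step 4 — Source phasor: V = 50∠-30.0° V = 43.3 - j25 V.
Step 5 — Ohm's law: I = V / Z_total = (43.3 - j25) / (0.529 - j4.995) = 5.857 + j8.048 A.
Step 6 — Convert to polar: |I| = 9.953 A, ∠I = 54.0°.

I = 9.953∠54.0° A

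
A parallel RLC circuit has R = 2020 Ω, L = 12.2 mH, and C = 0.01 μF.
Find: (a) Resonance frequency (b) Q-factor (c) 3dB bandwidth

Step 1 — Resonance: ω₀ = 1/√(LC) = 1/√(0.0122·1e-08) = 9.054e+04 rad/s.
Step 2 — f₀ = ω₀/(2π) = 1.441e+04 Hz.
Step 3 — Parallel Q: Q = R/(ω₀L) = 2020/(9.054e+04·0.0122) = 1.829.
Step 4 — Bandwidth: Δω = ω₀/Q = 4.95e+04 rad/s; BW = Δω/(2π) = 7879 Hz.

(a) f₀ = 1.441e+04 Hz  (b) Q = 1.829  (c) BW = 7879 Hz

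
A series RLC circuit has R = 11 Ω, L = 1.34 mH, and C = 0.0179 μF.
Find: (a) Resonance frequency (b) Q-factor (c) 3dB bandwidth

Step 1 — Resonance condition Im(Z)=0 gives ω₀ = 1/√(LC).
Step 2 — ω₀ = 1/√(0.00134·1.79e-08) = 2.042e+05 rad/s.
Step 3 — f₀ = ω₀/(2π) = 3.25e+04 Hz.
Step 4 — Series Q: Q = ω₀L/R = 2.042e+05·0.00134/11 = 24.87.
Step 5 — 3dB bandwidth: Δω = ω₀/Q = 8209 rad/s; BW = Δω/(2π) = 1306 Hz.

(a) f₀ = 3.25e+04 Hz  (b) Q = 24.87  (c) BW = 1306 Hz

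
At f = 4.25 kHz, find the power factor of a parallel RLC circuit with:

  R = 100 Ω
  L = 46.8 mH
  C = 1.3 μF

Step 1 — Angular frequency: ω = 2π·f = 2π·4250 = 2.67e+04 rad/s.
Step 2 — Component impedances:
  R: Z = R = 100 Ω
  L: Z = jωL = j·2.67e+04·0.0468 = 0 + j1250 Ω
  C: Z = 1/(jωC) = -j/(ω·C) = 0 - j28.81 Ω
Step 3 — Parallel combination: 1/Z_total = 1/R + 1/L + 1/C; Z_total = 7.999 - j27.13 Ω = 28.28∠-73.6° Ω.
Step 4 — Power factor: PF = cos(φ) = Re(Z)/|Z| = 7.9988/28.282 = 0.2828.
Step 5 — Type: Im(Z) = -27.13 ⇒ leading (phase φ = -73.6°).

PF = 0.2828 (leading, φ = -73.6°)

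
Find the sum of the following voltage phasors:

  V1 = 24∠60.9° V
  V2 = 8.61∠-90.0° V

Step 1 — Convert each phasor to rectangular form:
  V1 = 24·(cos(60.9°) + j·sin(60.9°)) = 11.67 + j20.97 V
  V2 = 8.61·(cos(-90.0°) + j·sin(-90.0°)) = 0 - j8.61 V
Step 2 — Sum components: V_total = 11.67 + j12.36 V.
Step 3 — Convert to polar: |V_total| = 17 V, ∠V_total = 46.6°.

V_total = 17∠46.6° V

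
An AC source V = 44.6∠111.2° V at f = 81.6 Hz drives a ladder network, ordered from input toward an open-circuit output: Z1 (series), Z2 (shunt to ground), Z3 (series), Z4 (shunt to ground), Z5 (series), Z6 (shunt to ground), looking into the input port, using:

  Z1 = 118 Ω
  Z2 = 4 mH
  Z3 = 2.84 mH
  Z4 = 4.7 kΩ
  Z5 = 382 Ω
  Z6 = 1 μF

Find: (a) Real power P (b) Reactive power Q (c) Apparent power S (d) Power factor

Step 1 — Angular frequency: ω = 2π·f = 2π·81.6 = 512.7 rad/s.
Step 2 — Component impedances:
  Z1: Z = R = 118 Ω
  Z2: Z = jωL = j·512.7·0.004 = 0 + j2.051 Ω
  Z3: Z = jωL = j·512.7·0.00284 = 0 + j1.456 Ω
  Z4: Z = R = 4700 Ω
  Z5: Z = R = 382 Ω
  Z6: Z = 1/(jωC) = -j/(ω·C) = 0 - j1950 Ω
Step 3 — Ladder network (open output): work backward from the far end, alternating series and parallel combinations. Z_in = 118 + j2.053 Ω = 118∠1.0° Ω.
Step 4 — Source phasor: V = 44.6∠111.2° V = -16.13 + j41.58 V.
Step 5 — Current: I = V / Z = -0.1305 + j0.3547 A = 0.3779∠110.2° A.
Step 6 — Complex power: S = V·I* = 16.85 + j0.2932 VA.
Step 7 — Real power: P = Re(S) = 16.85 W.
Step 8 — Reactive power: Q = Im(S) = 0.2932 VAR.
Step 9 — Apparent power: |S| = 16.85 VA.
Step 10 — Power factor: PF = P/|S| = 0.9998 (lagging).

(a) P = 16.85 W  (b) Q = 0.2932 VAR  (c) S = 16.85 VA  (d) PF = 0.9998 (lagging)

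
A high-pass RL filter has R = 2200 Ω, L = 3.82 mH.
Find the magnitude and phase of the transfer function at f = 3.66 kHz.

Step 1 — Angular frequency: ω = 2π·3660 = 2.3e+04 rad/s.
Step 2 — Transfer function: H(jω) = jωL/(R + jωL).
Step 3 — Numerator jωL = j·87.85; denominator R + jωL = 2200 + j87.85.
Step 4 — H = 0.001592 + j0.03987.
Step 5 — Magnitude: |H| = 0.0399 (-28.0 dB); phase: φ = 87.7°.

|H| = 0.0399 (-28.0 dB), φ = 87.7°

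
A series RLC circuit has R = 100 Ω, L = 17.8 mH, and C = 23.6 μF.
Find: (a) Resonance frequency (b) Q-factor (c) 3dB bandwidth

Step 1 — Resonance: ω₀ = 1/√(LC) = 1/√(0.0178·2.36e-05) = 1543 rad/s.
Step 2 — f₀ = ω₀/(2π) = 245.6 Hz.
Step 3 — Series Q: Q = ω₀L/R = 1543·0.0178/100 = 0.2746.
Step 4 — Bandwidth: Δω = ω₀/Q = 5618 rad/s; BW = Δω/(2π) = 894.1 Hz.

(a) f₀ = 245.6 Hz  (b) Q = 0.2746  (c) BW = 894.1 Hz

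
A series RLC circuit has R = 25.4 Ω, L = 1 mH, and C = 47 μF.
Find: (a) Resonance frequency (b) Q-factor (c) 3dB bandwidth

Step 1 — Resonance: ω₀ = 1/√(LC) = 1/√(0.001·4.7e-05) = 4613 rad/s.
Step 2 — f₀ = ω₀/(2π) = 734.1 Hz.
Step 3 — Series Q: Q = ω₀L/R = 4613·0.001/25.4 = 0.1816.
Step 4 — Bandwidth: Δω = ω₀/Q = 2.54e+04 rad/s; BW = Δω/(2π) = 4043 Hz.

(a) f₀ = 734.1 Hz  (b) Q = 0.1816  (c) BW = 4043 Hz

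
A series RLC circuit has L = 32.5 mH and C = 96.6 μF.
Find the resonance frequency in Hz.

Step 1 — Resonance condition Im(Z)=0 gives ω₀ = 1/√(LC).
Step 2 — ω₀ = 1/√(0.0325·9.66e-05) = 564.4 rad/s.
Step 3 — f₀ = ω₀/(2π) = 89.82 Hz.

f₀ = 89.82 Hz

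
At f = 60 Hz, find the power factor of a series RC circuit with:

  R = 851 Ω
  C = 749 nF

Step 1 — Angular frequency: ω = 2π·f = 2π·60 = 377 rad/s.
Step 2 — Component impedances:
  R: Z = R = 851 Ω
  C: Z = 1/(jωC) = -j/(ω·C) = 0 - j3541 Ω
Step 3 — Series combination: Z_total = R + C = 851 - j3541 Ω = 3642∠-76.5° Ω.
Step 4 — Power factor: PF = cos(φ) = Re(Z)/|Z| = 851/3642.3 = 0.2336.
Step 5 — Type: Im(Z) = -3541 ⇒ leading (phase φ = -76.5°).

PF = 0.2336 (leading, φ = -76.5°)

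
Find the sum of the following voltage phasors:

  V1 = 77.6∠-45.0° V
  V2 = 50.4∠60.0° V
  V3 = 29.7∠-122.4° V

Step 1 — Convert each phasor to rectangular form:
  V1 = 77.6·(cos(-45.0°) + j·sin(-45.0°)) = 54.87 - j54.87 V
  V2 = 50.4·(cos(60.0°) + j·sin(60.0°)) = 25.2 + j43.65 V
  V3 = 29.7·(cos(-122.4°) + j·sin(-122.4°)) = -15.91 - j25.08 V
Step 2 — Sum components: V_total = 64.16 - j36.3 V.
Step 3 — Convert to polar: |V_total| = 73.71 V, ∠V_total = -29.5°.

V_total = 73.71∠-29.5° V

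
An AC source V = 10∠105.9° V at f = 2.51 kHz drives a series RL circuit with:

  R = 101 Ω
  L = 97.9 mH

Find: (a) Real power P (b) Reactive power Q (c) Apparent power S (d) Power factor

Step 1 — Angular frequency: ω = 2π·f = 2π·2510 = 1.577e+04 rad/s.
Step 2 — Component impedances:
  R: Z = R = 101 Ω
  L: Z = jωL = j·1.577e+04·0.0979 = 0 + j1544 Ω
Step 3 — Series combination: Z_total = R + L = 101 + j1544 Ω = 1547∠86.3° Ω.
Step 4 — Source phasor: V = 10∠105.9° V = -2.74 + j9.617 V.
Step 5 — Current: I = V / Z = 0.006087 + j0.002173 A = 0.006463∠19.6° A.
Step 6 — Complex power: S = V·I* = 0.004219 + j0.06449 VA.
Step 7 — Real power: P = Re(S) = 0.004219 W.
Step 8 — Reactive power: Q = Im(S) = 0.06449 VAR.
Step 9 — Apparent power: |S| = 0.06463 VA.
Step 10 — Power factor: PF = P/|S| = 0.06528 (lagging).

(a) P = 0.004219 W  (b) Q = 0.06449 VAR  (c) S = 0.06463 VA  (d) PF = 0.06528 (lagging)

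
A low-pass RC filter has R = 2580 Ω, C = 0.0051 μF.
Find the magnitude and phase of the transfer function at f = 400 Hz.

Step 1 — Angular frequency: ω = 2π·400 = 2513 rad/s.
Step 2 — Transfer function: H(jω) = 1/(1 + jωRC).
Step 3 — Denominator: 1 + jωRC = 1 + j·2513·2580·5.1e-09 = 1 + j0.03307.
Step 4 — H = 0.9989 - j0.03303.
Step 5 — Magnitude: |H| = 0.9995 (-0.0 dB); phase: φ = -1.9°.

|H| = 0.9995 (-0.0 dB), φ = -1.9°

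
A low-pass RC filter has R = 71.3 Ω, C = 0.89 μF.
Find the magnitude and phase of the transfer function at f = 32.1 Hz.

Step 1 — Angular frequency: ω = 2π·32.1 = 201.7 rad/s.
Step 2 — Transfer function: H(jω) = 1/(1 + jωRC).
Step 3 — Denominator: 1 + jωRC = 1 + j·201.7·71.3·8.9e-07 = 1 + j0.0128.
Step 4 — H = 0.9998 - j0.0128.
Step 5 — Magnitude: |H| = 0.9999 (-0.0 dB); phase: φ = -0.7°.

|H| = 0.9999 (-0.0 dB), φ = -0.7°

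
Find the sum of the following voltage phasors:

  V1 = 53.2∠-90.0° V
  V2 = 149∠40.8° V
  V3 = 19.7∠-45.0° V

Step 1 — Convert each phasor to rectangular form:
  V1 = 53.2·(cos(-90.0°) + j·sin(-90.0°)) = 0 - j53.2 V
  V2 = 149·(cos(40.8°) + j·sin(40.8°)) = 112.8 + j97.36 V
  V3 = 19.7·(cos(-45.0°) + j·sin(-45.0°)) = 13.93 - j13.93 V
Step 2 — Sum components: V_total = 126.7 + j30.23 V.
Step 3 — Convert to polar: |V_total| = 130.3 V, ∠V_total = 13.4°.

V_total = 130.3∠13.4° V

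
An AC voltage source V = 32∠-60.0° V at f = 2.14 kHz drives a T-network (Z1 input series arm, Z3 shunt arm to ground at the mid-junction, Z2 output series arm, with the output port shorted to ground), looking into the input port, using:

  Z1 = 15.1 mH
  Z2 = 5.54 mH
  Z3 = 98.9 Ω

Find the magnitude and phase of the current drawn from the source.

Step 1 — Angular frequency: ω = 2π·f = 2π·2140 = 1.345e+04 rad/s.
Step 2 — Component impedances:
  Z1: Z = jωL = j·1.345e+04·0.0151 = 0 + j203 Ω
  Z2: Z = jωL = j·1.345e+04·0.00554 = 0 + j74.49 Ω
  Z3: Z = R = 98.9 Ω
Step 3 — With the output port shorted to ground, the output series arm Z2 runs from the junction to ground; the shunt arm Z3 also runs from the junction to ground. They appear in parallel: Z3 || Z2 = 35.8 + j47.53 Ω.
Step 4 — Series with input arm Z1: Z_in = Z1 + (Z3 || Z2) = 35.8 + j250.6 Ω = 253.1∠81.9° Ω.
Step 5 — Source phasor: V = 32∠-60.0° V = 16 - j27.71 V.
Step 6 — Ohm's law: I = V / Z_total = (16 - j27.71) / (35.8 + j250.6) = -0.09945 - j0.07806 A.
Step 7 — Convert to polar: |I| = 0.1264 A, ∠I = -141.9°.

I = 0.1264∠-141.9° A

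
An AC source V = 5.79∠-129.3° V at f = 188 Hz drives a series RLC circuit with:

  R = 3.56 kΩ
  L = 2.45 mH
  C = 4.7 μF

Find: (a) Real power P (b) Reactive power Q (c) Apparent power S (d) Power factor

Step 1 — Angular frequency: ω = 2π·f = 2π·188 = 1181 rad/s.
Step 2 — Component impedances:
  R: Z = R = 3560 Ω
  L: Z = jωL = j·1181·0.00245 = 0 + j2.894 Ω
  C: Z = 1/(jωC) = -j/(ω·C) = 0 - j180.1 Ω
Step 3 — Series combination: Z_total = R + L + C = 3560 - j177.2 Ω = 3564∠-2.8° Ω.
Step 4 — Source phasor: V = 5.79∠-129.3° V = -3.667 - j4.481 V.
Step 5 — Current: I = V / Z = -0.0009651 - j0.001307 A = 0.001624∠-126.5° A.
Step 6 — Complex power: S = V·I* = 0.009394 - j0.0004676 VA.
Step 7 — Real power: P = Re(S) = 0.009394 W.
Step 8 — Reactive power: Q = Im(S) = -0.0004676 VAR.
Step 9 — Apparent power: |S| = 0.009405 VA.
Step 10 — Power factor: PF = P/|S| = 0.9988 (leading).

(a) P = 0.009394 W  (b) Q = -0.0004676 VAR  (c) S = 0.009405 VA  (d) PF = 0.9988 (leading)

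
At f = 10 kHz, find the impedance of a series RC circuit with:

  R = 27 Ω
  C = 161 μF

Step 1 — Angular frequency: ω = 2π·f = 2π·1e+04 = 6.283e+04 rad/s.
Step 2 — Component impedances:
  R: Z = R = 27 Ω
  C: Z = 1/(jωC) = -j/(ω·C) = 0 - j0.09885 Ω
Step 3 — Series combination: Z_total = R + C = 27 - j0.09885 Ω = 27∠-0.2° Ω.

Z = 27 - j0.09885 Ω = 27∠-0.2° Ω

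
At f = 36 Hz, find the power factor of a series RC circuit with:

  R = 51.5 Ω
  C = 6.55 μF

Step 1 — Angular frequency: ω = 2π·f = 2π·36 = 226.2 rad/s.
Step 2 — Component impedances:
  R: Z = R = 51.5 Ω
  C: Z = 1/(jωC) = -j/(ω·C) = 0 - j675 Ω
Step 3 — Series combination: Z_total = R + C = 51.5 - j675 Ω = 676.9∠-85.6° Ω.
Step 4 — Power factor: PF = cos(φ) = Re(Z)/|Z| = 51.5/676.9 = 0.07608.
Step 5 — Type: Im(Z) = -675 ⇒ leading (phase φ = -85.6°).

PF = 0.07608 (leading, φ = -85.6°)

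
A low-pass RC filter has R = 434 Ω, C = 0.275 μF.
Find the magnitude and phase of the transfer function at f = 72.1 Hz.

Step 1 — Angular frequency: ω = 2π·72.1 = 453 rad/s.
Step 2 — Transfer function: H(jω) = 1/(1 + jωRC).
Step 3 — Denominator: 1 + jωRC = 1 + j·453·434·2.75e-07 = 1 + j0.05407.
Step 4 — H = 0.9971 - j0.05391.
Step 5 — Magnitude: |H| = 0.9985 (-0.0 dB); phase: φ = -3.1°.

|H| = 0.9985 (-0.0 dB), φ = -3.1°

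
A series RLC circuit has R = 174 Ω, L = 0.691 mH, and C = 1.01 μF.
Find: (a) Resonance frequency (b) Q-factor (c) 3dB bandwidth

Step 1 — Resonance: ω₀ = 1/√(LC) = 1/√(0.000691·1.01e-06) = 3.785e+04 rad/s.
Step 2 — f₀ = ω₀/(2π) = 6024 Hz.
Step 3 — Series Q: Q = ω₀L/R = 3.785e+04·0.000691/174 = 0.1503.
Step 4 — Bandwidth: Δω = ω₀/Q = 2.518e+05 rad/s; BW = Δω/(2π) = 4.008e+04 Hz.

(a) f₀ = 6024 Hz  (b) Q = 0.1503  (c) BW = 4.008e+04 Hz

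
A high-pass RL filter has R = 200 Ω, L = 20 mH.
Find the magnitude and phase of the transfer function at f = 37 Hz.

Step 1 — Angular frequency: ω = 2π·37 = 232.5 rad/s.
Step 2 — Transfer function: H(jω) = jωL/(R + jωL).
Step 3 — Numerator jωL = j·4.65; denominator R + jωL = 200 + j4.65.
Step 4 — H = 0.0005402 + j0.02324.
Step 5 — Magnitude: |H| = 0.02324 (-32.7 dB); phase: φ = 88.7°.

|H| = 0.02324 (-32.7 dB), φ = 88.7°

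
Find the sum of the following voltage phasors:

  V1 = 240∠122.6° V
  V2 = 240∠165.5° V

Step 1 — Convert each phasor to rectangular form:
  V1 = 240·(cos(122.6°) + j·sin(122.6°)) = -129.3 + j202.2 V
  V2 = 240·(cos(165.5°) + j·sin(165.5°)) = -232.4 + j60.09 V
Step 2 — Sum components: V_total = -361.7 + j262.3 V.
Step 3 — Convert to polar: |V_total| = 446.8 V, ∠V_total = 144.0°.

V_total = 446.8∠144.0° V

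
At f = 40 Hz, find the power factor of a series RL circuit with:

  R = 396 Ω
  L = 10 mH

Step 1 — Angular frequency: ω = 2π·f = 2π·40 = 251.3 rad/s.
Step 2 — Component impedances:
  R: Z = R = 396 Ω
  L: Z = jωL = j·251.3·0.01 = 0 + j2.513 Ω
Step 3 — Series combination: Z_total = R + L = 396 + j2.513 Ω = 396∠0.4° Ω.
Step 4 — Power factor: PF = cos(φ) = Re(Z)/|Z| = 396/396 = 1.
Step 5 — Type: Im(Z) = 2.513 ⇒ lagging (phase φ = 0.4°).

PF = 1 (lagging, φ = 0.4°)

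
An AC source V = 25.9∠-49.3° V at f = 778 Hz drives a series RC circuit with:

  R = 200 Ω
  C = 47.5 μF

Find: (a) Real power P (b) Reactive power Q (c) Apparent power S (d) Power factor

Step 1 — Angular frequency: ω = 2π·f = 2π·778 = 4888 rad/s.
Step 2 — Component impedances:
  R: Z = R = 200 Ω
  C: Z = 1/(jωC) = -j/(ω·C) = 0 - j4.307 Ω
Step 3 — Series combination: Z_total = R + C = 200 - j4.307 Ω = 200∠-1.2° Ω.
Step 4 — Source phasor: V = 25.9∠-49.3° V = 16.89 - j19.64 V.
Step 5 — Current: I = V / Z = 0.08652 - j0.09632 A = 0.1295∠-48.1° A.
Step 6 — Complex power: S = V·I* = 3.352 - j0.07219 VA.
Step 7 — Real power: P = Re(S) = 3.352 W.
Step 8 — Reactive power: Q = Im(S) = -0.07219 VAR.
Step 9 — Apparent power: |S| = 3.353 VA.
Step 10 — Power factor: PF = P/|S| = 0.9998 (leading).

(a) P = 3.352 W  (b) Q = -0.07219 VAR  (c) S = 3.353 VA  (d) PF = 0.9998 (leading)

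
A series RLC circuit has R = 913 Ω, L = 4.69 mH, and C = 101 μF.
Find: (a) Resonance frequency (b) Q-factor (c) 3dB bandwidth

Step 1 — Resonance: ω₀ = 1/√(LC) = 1/√(0.00469·0.000101) = 1453 rad/s.
Step 2 — f₀ = ω₀/(2π) = 231.2 Hz.
Step 3 — Series Q: Q = ω₀L/R = 1453·0.00469/913 = 0.007464.
Step 4 — Bandwidth: Δω = ω₀/Q = 1.947e+05 rad/s; BW = Δω/(2π) = 3.098e+04 Hz.

(a) f₀ = 231.2 Hz  (b) Q = 0.007464  (c) BW = 3.098e+04 Hz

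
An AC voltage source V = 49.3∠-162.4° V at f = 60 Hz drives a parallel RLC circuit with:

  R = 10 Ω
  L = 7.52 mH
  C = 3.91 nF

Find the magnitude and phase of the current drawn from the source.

Step 1 — Angular frequency: ω = 2π·f = 2π·60 = 377 rad/s.
Step 2 — Component impedances:
  R: Z = R = 10 Ω
  L: Z = jωL = j·377·0.00752 = 0 + j2.835 Ω
  C: Z = 1/(jωC) = -j/(ω·C) = 0 - j6.784e+05 Ω
Step 3 — Parallel combination: 1/Z_total = 1/R + 1/L + 1/C; Z_total = 0.7439 + j2.624 Ω = 2.727∠74.2° Ω.
Step 4 — Source phasor: V = 49.3∠-162.4° V = -46.99 - j14.91 V.
Step 5 — Ohm's law: I = V / Z_total = (-46.99 - j14.91) / (0.7439 + j2.624) = -9.957 + j15.09 A.
Step 6 — Convert to polar: |I| = 18.08 A, ∠I = 123.4°.

I = 18.08∠123.4° A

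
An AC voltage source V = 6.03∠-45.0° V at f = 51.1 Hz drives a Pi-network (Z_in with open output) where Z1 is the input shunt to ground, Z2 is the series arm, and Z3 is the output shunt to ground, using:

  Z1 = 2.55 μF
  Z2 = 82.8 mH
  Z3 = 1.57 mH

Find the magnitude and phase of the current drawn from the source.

Step 1 — Angular frequency: ω = 2π·f = 2π·51.1 = 321.1 rad/s.
Step 2 — Component impedances:
  Z1: Z = 1/(jωC) = -j/(ω·C) = 0 - j1221 Ω
  Z2: Z = jωL = j·321.1·0.0828 = 0 + j26.58 Ω
  Z3: Z = jωL = j·321.1·0.00157 = 0 + j0.5041 Ω
Step 3 — With open output, the series arm Z2 and the output shunt Z3 appear in series to ground: Z2 + Z3 = 0 + j27.09 Ω.
Step 4 — Parallel with input shunt Z1: Z_in = Z1 || (Z2 + Z3) = 0 + j27.7 Ω = 27.7∠90.0° Ω.
Step 5 — Source phasor: V = 6.03∠-45.0° V = 4.264 - j4.264 V.
Step 6 — Ohm's law: I = V / Z_total = (4.264 - j4.264) / (0 + j27.7) = -0.1539 - j0.1539 A.
Step 7 — Convert to polar: |I| = 0.2177 A, ∠I = -135.0°.

I = 0.2177∠-135.0° A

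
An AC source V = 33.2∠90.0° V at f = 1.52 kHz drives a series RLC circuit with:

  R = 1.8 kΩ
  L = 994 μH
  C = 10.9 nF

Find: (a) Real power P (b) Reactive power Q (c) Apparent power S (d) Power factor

Step 1 — Angular frequency: ω = 2π·f = 2π·1520 = 9550 rad/s.
Step 2 — Component impedances:
  R: Z = R = 1800 Ω
  L: Z = jωL = j·9550·0.000994 = 0 + j9.493 Ω
  C: Z = 1/(jωC) = -j/(ω·C) = 0 - j9606 Ω
Step 3 — Series combination: Z_total = R + L + C = 1800 - j9597 Ω = 9764∠-79.4° Ω.
Step 4 — Source phasor: V = 33.2∠90.0° V = 0 + j33.2 V.
Step 5 — Current: I = V / Z = -0.003342 + j0.0006268 A = 0.0034∠169.4° A.
Step 6 — Complex power: S = V·I* = 0.02081 - j0.111 VA.
Step 7 — Real power: P = Re(S) = 0.02081 W.
Step 8 — Reactive power: Q = Im(S) = -0.111 VAR.
Step 9 — Apparent power: |S| = 0.1129 VA.
Step 10 — Power factor: PF = P/|S| = 0.1844 (leading).

(a) P = 0.02081 W  (b) Q = -0.111 VAR  (c) S = 0.1129 VA  (d) PF = 0.1844 (leading)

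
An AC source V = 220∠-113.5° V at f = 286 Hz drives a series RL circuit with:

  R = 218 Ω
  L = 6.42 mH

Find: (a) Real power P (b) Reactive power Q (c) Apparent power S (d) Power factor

Step 1 — Angular frequency: ω = 2π·f = 2π·286 = 1797 rad/s.
Step 2 — Component impedances:
  R: Z = R = 218 Ω
  L: Z = jωL = j·1797·0.00642 = 0 + j11.54 Ω
Step 3 — Series combination: Z_total = R + L = 218 + j11.54 Ω = 218.3∠3.0° Ω.
Step 4 — Source phasor: V = 220∠-113.5° V = -87.72 - j201.8 V.
Step 5 — Current: I = V / Z = -0.4501 - j0.9017 A = 1.008∠-116.5° A.
Step 6 — Complex power: S = V·I* = 221.4 + j11.72 VA.
Step 7 — Real power: P = Re(S) = 221.4 W.
Step 8 — Reactive power: Q = Im(S) = 11.72 VAR.
Step 9 — Apparent power: |S| = 221.7 VA.
Step 10 — Power factor: PF = P/|S| = 0.9986 (lagging).

(a) P = 221.4 W  (b) Q = 11.72 VAR  (c) S = 221.7 VA  (d) PF = 0.9986 (lagging)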